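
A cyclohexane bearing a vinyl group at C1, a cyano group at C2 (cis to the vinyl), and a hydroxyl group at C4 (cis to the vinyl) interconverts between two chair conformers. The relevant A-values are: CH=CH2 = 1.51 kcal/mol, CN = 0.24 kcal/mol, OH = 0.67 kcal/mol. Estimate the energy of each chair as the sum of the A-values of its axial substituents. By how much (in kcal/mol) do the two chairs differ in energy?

0.60 kcal/mol

Chair I (vinyl axial, cyano equatorial, hydroxyl equatorial): E = 1.51 kcal/mol.
Chair II (vinyl equatorial, cyano axial, hydroxyl axial): E = 0.91 kcal/mol.
ΔE = 1.51 − 0.91 = 0.60 kcal/mol; chair II is more stable.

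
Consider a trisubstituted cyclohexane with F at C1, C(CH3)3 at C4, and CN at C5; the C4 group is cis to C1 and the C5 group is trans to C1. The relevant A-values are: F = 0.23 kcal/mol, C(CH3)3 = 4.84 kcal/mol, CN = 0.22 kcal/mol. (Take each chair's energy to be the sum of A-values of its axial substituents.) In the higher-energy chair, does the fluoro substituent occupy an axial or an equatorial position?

Chair I (fluoro axial, tert-butyl equatorial, cyano equatorial): E = 0.23 kcal/mol.
Chair II (fluoro equatorial, tert-butyl axial, cyano axial): E = 5.06 kcal/mol.
Chair II is the less stable (higher-energy) conformer, and in that chair the fluoro group is equatorial.

equatorial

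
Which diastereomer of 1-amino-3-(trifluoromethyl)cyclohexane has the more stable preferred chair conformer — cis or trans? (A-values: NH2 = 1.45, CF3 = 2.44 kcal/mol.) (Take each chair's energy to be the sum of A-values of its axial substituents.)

cis

At 1,3 positions (parity same): cis → (e,e or a,a); trans → (a,e or e,a).
Best chair for cis: E = 0.00 kcal/mol; best chair for trans: E = 1.45 kcal/mol.
The cis isomer is lower by 1.45 kcal/mol.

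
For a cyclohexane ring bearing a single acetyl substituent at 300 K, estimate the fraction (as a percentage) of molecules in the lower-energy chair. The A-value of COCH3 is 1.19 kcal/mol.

One chair has the acetyl group axial (E = 1.19 kcal/mol) and the other has it equatorial (E = 0).
ΔG = 1.19 kcal/mol between the two chairs.
K = exp(ΔG/RT) with R = 1.987×10⁻³ kcal mol⁻¹ K⁻¹ and T = 300 K gives K ≈ 7.36.
Fraction in the lower-energy chair = K/(K+1) = 88.0%.

88.0%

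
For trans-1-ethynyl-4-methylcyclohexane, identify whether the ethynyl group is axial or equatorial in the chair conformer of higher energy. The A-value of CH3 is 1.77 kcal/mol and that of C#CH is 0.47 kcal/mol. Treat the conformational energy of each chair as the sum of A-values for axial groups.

axial

C1 and C4 have opposite parity, so for the trans isomer the two substituents are e,e in one chair and a,a in the other.
Chair I (methyl axial, ethynyl axial): E = 2.24 kcal/mol.
Chair II (methyl equatorial, ethynyl equatorial): E = 0.00 kcal/mol.
Chair I is the less stable (higher-energy) conformer, and in that chair the ethynyl group is axial.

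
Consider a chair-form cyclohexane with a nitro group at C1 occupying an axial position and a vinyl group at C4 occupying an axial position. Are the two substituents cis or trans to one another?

trans

C1 and C4 have opposite parity, so their axial bonds point in opposite directions.
With opposite-parity carbons, two substituents on the same face are one axial and one equatorial; opposite faces give both axial or both equatorial.
Here the groups are axial/axial → opposite face → trans.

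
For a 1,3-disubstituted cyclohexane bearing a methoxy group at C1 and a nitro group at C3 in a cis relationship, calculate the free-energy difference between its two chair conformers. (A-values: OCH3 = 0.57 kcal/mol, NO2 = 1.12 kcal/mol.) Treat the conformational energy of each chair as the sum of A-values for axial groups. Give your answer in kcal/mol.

C1 and C3 have the same parity, so for the cis isomer the two substituents are e,e in one chair and a,a in the other.
Chair I (methoxy axial, nitro axial): E = 1.69 kcal/mol.
Chair II (methoxy equatorial, nitro equatorial): E = 0.00 kcal/mol.
ΔE = 1.69 − 0.00 = 1.69 kcal/mol; chair II is more stable.

1.69 kcal/mol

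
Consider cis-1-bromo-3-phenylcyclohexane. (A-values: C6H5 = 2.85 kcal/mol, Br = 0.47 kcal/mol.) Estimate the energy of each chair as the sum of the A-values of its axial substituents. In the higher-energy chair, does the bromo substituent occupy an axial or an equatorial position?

C1 and C3 have the same parity, so for the cis isomer the two substituents are e,e in one chair and a,a in the other.
Chair I (phenyl axial, bromo axial): E = 3.32 kcal/mol.
Chair II (phenyl equatorial, bromo equatorial): E = 0.00 kcal/mol.
Chair I is the less stable (higher-energy) conformer, and in that chair the bromo group is axial.

axial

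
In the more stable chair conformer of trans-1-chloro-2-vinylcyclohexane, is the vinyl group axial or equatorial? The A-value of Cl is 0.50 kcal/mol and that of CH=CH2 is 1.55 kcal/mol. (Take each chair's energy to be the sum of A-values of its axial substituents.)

C1 and C2 have opposite parity, so for the trans isomer the two substituents are e,e in one chair and a,a in the other.
Chair I (chloro axial, vinyl axial): E = 2.05 kcal/mol.
Chair II (chloro equatorial, vinyl equatorial): E = 0.00 kcal/mol.
Chair II is the more stable (lower-energy) conformer, and in that chair the vinyl group is equatorial.

equatorial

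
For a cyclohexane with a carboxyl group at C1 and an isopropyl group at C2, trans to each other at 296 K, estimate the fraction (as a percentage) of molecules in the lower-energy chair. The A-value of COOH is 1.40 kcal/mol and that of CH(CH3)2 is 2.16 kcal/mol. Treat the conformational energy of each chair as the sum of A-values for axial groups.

C1 and C2 have opposite parity, so for the trans isomer the two substituents are e,e in one chair and a,a in the other.
Chair I (carboxyl axial, isopropyl axial): E = 3.56 kcal/mol; chair II (carboxyl equatorial, isopropyl equatorial): E = 0.00 kcal/mol.
ΔG = 3.56 kcal/mol between the two chairs.
K = exp(ΔG/RT) with R = 1.987×10⁻³ kcal mol⁻¹ K⁻¹ and T = 296 K gives K ≈ 425.
Fraction in the lower-energy chair = K/(K+1) = 99.8%.

99.8%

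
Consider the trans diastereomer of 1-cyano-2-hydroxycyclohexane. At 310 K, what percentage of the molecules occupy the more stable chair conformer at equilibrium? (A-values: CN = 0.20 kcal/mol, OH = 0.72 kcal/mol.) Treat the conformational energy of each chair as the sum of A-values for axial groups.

81.7%

C1 and C2 have opposite parity, so for the trans isomer the two substituents are e,e in one chair and a,a in the other.
Chair I (cyano axial, hydroxyl axial): E = 0.92 kcal/mol; chair II (cyano equatorial, hydroxyl equatorial): E = 0.00 kcal/mol.
ΔG = 0.92 kcal/mol between the two chairs.
K = exp(ΔG/RT) with R = 1.987×10⁻³ kcal mol⁻¹ K⁻¹ and T = 310 K gives K ≈ 4.45.
Fraction in the lower-energy chair = K/(K+1) = 81.7%.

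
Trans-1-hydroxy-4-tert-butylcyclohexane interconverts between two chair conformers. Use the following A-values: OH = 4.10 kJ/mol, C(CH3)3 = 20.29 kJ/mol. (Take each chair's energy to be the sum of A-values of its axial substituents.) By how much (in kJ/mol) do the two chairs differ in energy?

24.39 kJ/mol

C1 and C4 have opposite parity, so for the trans isomer the two substituents are e,e in one chair and a,a in the other.
Chair I (hydroxyl axial, tert-butyl axial): E = 24.39 kJ/mol.
Chair II (hydroxyl equatorial, tert-butyl equatorial): E = 0.00 kJ/mol.
ΔE = 24.39 − 0.00 = 24.39 kJ/mol; chair II is more stable.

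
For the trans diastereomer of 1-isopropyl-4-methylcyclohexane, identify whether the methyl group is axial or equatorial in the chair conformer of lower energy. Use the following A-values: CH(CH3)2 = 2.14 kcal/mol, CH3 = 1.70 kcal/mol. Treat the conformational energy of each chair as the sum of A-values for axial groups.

equatorial

C1 and C4 have opposite parity, so for the trans isomer the two substituents are e,e in one chair and a,a in the other.
Chair I (isopropyl axial, methyl axial): E = 3.84 kcal/mol.
Chair II (isopropyl equatorial, methyl equatorial): E = 0.00 kcal/mol.
Chair II is the more stable (lower-energy) conformer, and in that chair the methyl group is equatorial.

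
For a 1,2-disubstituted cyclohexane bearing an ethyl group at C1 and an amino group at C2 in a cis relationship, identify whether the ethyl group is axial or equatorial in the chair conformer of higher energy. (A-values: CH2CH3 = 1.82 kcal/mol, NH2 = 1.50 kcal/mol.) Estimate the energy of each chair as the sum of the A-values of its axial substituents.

C1 and C2 have opposite parity, so for the cis isomer the two substituents are one axial and one equatorial in each chair.
Chair I (ethyl axial, amino equatorial): E = 1.82 kcal/mol.
Chair II (ethyl equatorial, amino axial): E = 1.50 kcal/mol.
Chair I is the less stable (higher-energy) conformer, and in that chair the ethyl group is axial.

axial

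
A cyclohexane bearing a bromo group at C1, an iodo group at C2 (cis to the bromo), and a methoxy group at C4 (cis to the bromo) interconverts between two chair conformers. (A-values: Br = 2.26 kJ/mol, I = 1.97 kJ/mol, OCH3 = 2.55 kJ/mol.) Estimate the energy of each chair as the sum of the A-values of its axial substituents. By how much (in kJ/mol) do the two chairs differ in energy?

2.26 kJ/mol

Chair I (bromo axial, iodo equatorial, methoxy equatorial): E = 2.26 kJ/mol.
Chair II (bromo equatorial, iodo axial, methoxy axial): E = 4.52 kJ/mol.
ΔE = 4.52 − 2.26 = 2.26 kJ/mol; chair I is more stable.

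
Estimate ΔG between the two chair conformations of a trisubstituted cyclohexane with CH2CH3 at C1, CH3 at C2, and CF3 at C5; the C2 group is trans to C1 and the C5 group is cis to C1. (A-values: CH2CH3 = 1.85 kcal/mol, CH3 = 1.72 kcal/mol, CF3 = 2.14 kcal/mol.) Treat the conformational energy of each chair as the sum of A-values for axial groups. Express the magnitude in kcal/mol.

5.71 kcal/mol

Chair I (ethyl axial, methyl axial, trifluoromethyl axial): E = 5.71 kcal/mol.
Chair II (ethyl equatorial, methyl equatorial, trifluoromethyl equatorial): E = 0.00 kcal/mol.
ΔE = 5.71 − 0.00 = 5.71 kcal/mol; chair II is more stable.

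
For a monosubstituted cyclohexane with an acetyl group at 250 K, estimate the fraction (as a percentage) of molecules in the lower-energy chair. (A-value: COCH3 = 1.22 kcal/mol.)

One chair has the acetyl group axial (E = 1.22 kcal/mol) and the other has it equatorial (E = 0).
ΔG = 1.22 kcal/mol between the two chairs.
K = exp(ΔG/RT) with R = 1.987×10⁻³ kcal mol⁻¹ K⁻¹ and T = 250 K gives K ≈ 11.7.
Fraction in the lower-energy chair = K/(K+1) = 92.1%.

92.1%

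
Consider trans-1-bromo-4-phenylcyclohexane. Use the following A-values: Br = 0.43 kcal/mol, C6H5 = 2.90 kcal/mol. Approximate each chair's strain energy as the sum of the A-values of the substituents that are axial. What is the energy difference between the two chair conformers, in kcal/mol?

3.33 kcal/mol

C1 and C4 have opposite parity, so for the trans isomer the two substituents are e,e in one chair and a,a in the other.
Chair I (bromo axial, phenyl axial): E = 3.33 kcal/mol.
Chair II (bromo equatorial, phenyl equatorial): E = 0.00 kcal/mol.
ΔE = 3.33 − 0.00 = 3.33 kcal/mol; chair II is more stable.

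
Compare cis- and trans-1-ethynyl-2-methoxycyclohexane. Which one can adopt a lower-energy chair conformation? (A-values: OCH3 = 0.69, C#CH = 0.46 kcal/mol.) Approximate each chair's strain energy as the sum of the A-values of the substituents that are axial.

trans

At 1,2 positions (parity opposite): cis → (a,e or e,a); trans → (e,e or a,a).
Best chair for cis: E = 0.46 kcal/mol; best chair for trans: E = 0.00 kcal/mol.
The trans isomer is lower by 0.46 kcal/mol.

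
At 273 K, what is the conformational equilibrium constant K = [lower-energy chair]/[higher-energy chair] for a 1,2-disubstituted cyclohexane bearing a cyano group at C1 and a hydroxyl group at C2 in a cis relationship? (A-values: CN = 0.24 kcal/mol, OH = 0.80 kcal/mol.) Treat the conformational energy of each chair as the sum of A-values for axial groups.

K ≈ 2.81

C1 and C2 have opposite parity, so for the cis isomer the two substituents are one axial and one equatorial in each chair.
Chair I (cyano axial, hydroxyl equatorial): E = 0.24 kcal/mol; chair II (cyano equatorial, hydroxyl axial): E = 0.80 kcal/mol.
ΔG = 0.56 kcal/mol between the two chairs.
K = exp(ΔG/RT) with R = 1.987×10⁻³ kcal mol⁻¹ K⁻¹ and T = 273 K gives K ≈ 2.81.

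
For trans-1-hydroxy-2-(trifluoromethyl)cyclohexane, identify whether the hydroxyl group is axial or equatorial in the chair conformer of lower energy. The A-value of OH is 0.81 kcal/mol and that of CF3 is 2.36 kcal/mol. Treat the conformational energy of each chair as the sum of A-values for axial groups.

equatorial

C1 and C2 have opposite parity, so for the trans isomer the two substituents are e,e in one chair and a,a in the other.
Chair I (hydroxyl axial, trifluoromethyl axial): E = 3.17 kcal/mol.
Chair II (hydroxyl equatorial, trifluoromethyl equatorial): E = 0.00 kcal/mol.
Chair II is the more stable (lower-energy) conformer, and in that chair the hydroxyl group is equatorial.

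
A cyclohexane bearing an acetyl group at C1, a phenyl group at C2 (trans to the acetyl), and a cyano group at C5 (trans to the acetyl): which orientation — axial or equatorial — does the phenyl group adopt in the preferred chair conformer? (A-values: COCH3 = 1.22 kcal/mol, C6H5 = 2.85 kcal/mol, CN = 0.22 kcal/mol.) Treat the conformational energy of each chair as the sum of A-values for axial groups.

equatorial

Chair I (acetyl axial, phenyl axial, cyano equatorial): E = 4.07 kcal/mol.
Chair II (acetyl equatorial, phenyl equatorial, cyano axial): E = 0.22 kcal/mol.
Chair II is the more stable (lower-energy) conformer, and in that chair the phenyl group is equatorial.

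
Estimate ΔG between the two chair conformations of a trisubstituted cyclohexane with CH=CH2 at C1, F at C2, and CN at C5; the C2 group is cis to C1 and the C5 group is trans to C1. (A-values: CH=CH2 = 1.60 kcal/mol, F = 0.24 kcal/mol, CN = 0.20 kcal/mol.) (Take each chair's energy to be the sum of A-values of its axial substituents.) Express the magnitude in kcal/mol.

1.16 kcal/mol

Chair I (vinyl axial, fluoro equatorial, cyano equatorial): E = 1.60 kcal/mol.
Chair II (vinyl equatorial, fluoro axial, cyano axial): E = 0.44 kcal/mol.
ΔE = 1.60 − 0.44 = 1.16 kcal/mol; chair II is more stable.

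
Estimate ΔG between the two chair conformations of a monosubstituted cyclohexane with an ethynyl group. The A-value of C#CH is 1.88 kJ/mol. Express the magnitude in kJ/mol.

A monosubstituted cyclohexane has one chair with the ethynyl group axial (E = A = 1.88 kJ/mol) and one with it equatorial (E = 0).
ΔE = 1.88 − 0 = 1.88 kJ/mol.

1.88 kJ/mol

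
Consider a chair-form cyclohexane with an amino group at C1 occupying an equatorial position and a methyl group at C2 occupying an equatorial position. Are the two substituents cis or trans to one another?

trans

C1 and C2 have opposite parity, so their axial bonds point in opposite directions.
With opposite-parity carbons, two substituents on the same face are one axial and one equatorial; opposite faces give both axial or both equatorial.
Here the groups are equatorial/equatorial → opposite face → trans.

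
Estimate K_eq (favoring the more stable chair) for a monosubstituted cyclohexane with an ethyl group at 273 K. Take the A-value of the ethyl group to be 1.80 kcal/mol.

K ≈ 27.6

One chair has the ethyl group axial (E = 1.80 kcal/mol) and the other has it equatorial (E = 0).
ΔG = 1.80 kcal/mol between the two chairs.
K = exp(ΔG/RT) with R = 1.987×10⁻³ kcal mol⁻¹ K⁻¹ and T = 273 K gives K ≈ 27.6.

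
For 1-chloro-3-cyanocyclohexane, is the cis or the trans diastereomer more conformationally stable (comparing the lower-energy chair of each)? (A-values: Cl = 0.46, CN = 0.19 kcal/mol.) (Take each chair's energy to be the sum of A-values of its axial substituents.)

At 1,3 positions (parity same): cis → (e,e or a,a); trans → (a,e or e,a).
Best chair for cis: E = 0.00 kcal/mol; best chair for trans: E = 0.19 kcal/mol.
The cis isomer is lower by 0.19 kcal/mol.

cis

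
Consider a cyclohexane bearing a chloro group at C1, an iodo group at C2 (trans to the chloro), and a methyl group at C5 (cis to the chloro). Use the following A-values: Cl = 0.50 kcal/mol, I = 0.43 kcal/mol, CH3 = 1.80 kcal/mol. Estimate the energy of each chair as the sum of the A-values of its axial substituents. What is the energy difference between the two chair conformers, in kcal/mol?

Chair I (chloro axial, iodo axial, methyl axial): E = 2.73 kcal/mol.
Chair II (chloro equatorial, iodo equatorial, methyl equatorial): E = 0.00 kcal/mol.
ΔE = 2.73 − 0.00 = 2.73 kcal/mol; chair II is more stable.

2.73 kcal/mol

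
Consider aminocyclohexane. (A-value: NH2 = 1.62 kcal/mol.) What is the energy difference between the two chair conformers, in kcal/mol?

1.62 kcal/mol

A monosubstituted cyclohexane has one chair with the amino group axial (E = A = 1.62 kcal/mol) and one with it equatorial (E = 0).
ΔE = 1.62 − 0 = 1.62 kcal/mol.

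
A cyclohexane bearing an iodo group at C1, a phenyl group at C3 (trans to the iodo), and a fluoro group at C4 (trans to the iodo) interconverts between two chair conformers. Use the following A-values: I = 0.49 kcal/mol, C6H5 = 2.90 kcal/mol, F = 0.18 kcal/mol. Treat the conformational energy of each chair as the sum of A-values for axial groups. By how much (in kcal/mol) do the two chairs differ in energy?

Chair I (iodo axial, phenyl equatorial, fluoro axial): E = 0.67 kcal/mol.
Chair II (iodo equatorial, phenyl axial, fluoro equatorial): E = 2.90 kcal/mol.
ΔE = 2.90 − 0.67 = 2.23 kcal/mol; chair I is more stable.

2.23 kcal/mol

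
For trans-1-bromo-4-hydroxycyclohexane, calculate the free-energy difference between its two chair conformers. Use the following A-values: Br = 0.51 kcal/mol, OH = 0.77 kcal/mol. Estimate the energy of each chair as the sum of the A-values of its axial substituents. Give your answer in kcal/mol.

1.28 kcal/mol

C1 and C4 have opposite parity, so for the trans isomer the two substituents are e,e in one chair and a,a in the other.
Chair I (bromo axial, hydroxyl axial): E = 1.28 kcal/mol.
Chair II (bromo equatorial, hydroxyl equatorial): E = 0.00 kcal/mol.
ΔE = 1.28 − 0.00 = 1.28 kcal/mol; chair II is more stable.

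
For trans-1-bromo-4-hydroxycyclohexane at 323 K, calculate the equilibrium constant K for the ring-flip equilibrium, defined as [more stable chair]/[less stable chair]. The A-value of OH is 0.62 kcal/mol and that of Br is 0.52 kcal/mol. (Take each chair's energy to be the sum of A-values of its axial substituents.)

C1 and C4 have opposite parity, so for the trans isomer the two substituents are e,e in one chair and a,a in the other.
Chair I (hydroxyl axial, bromo axial): E = 1.14 kcal/mol; chair II (hydroxyl equatorial, bromo equatorial): E = 0.00 kcal/mol.
ΔG = 1.14 kcal/mol between the two chairs.
K = exp(ΔG/RT) with R = 1.987×10⁻³ kcal mol⁻¹ K⁻¹ and T = 323 K gives K ≈ 5.91.

K ≈ 5.91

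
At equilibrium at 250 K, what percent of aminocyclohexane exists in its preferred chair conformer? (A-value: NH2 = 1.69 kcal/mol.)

One chair has the amino group axial (E = 1.69 kcal/mol) and the other has it equatorial (E = 0).
ΔG = 1.69 kcal/mol between the two chairs.
K = exp(ΔG/RT) with R = 1.987×10⁻³ kcal mol⁻¹ K⁻¹ and T = 250 K gives K ≈ 30.
Fraction in the lower-energy chair = K/(K+1) = 96.8%.

96.8%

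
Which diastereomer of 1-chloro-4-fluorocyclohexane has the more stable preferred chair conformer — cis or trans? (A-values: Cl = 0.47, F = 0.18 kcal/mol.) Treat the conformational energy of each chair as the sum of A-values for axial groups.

trans

At 1,4 positions (parity opposite): cis → (a,e or e,a); trans → (e,e or a,a).
Best chair for cis: E = 0.18 kcal/mol; best chair for trans: E = 0.00 kcal/mol.
The trans isomer is lower by 0.18 kcal/mol.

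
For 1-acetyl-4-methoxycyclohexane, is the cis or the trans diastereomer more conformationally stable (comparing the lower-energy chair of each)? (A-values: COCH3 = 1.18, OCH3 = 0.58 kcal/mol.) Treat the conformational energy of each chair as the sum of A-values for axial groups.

At 1,4 positions (parity opposite): cis → (a,e or e,a); trans → (e,e or a,a).
Best chair for cis: E = 0.58 kcal/mol; best chair for trans: E = 0.00 kcal/mol.
The trans isomer is lower by 0.58 kcal/mol.

trans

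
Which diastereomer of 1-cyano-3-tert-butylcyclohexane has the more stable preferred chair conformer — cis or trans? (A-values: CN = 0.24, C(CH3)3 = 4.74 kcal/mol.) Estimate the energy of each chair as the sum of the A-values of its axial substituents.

At 1,3 positions (parity same): cis → (e,e or a,a); trans → (a,e or e,a).
Best chair for cis: E = 0.00 kcal/mol; best chair for trans: E = 0.24 kcal/mol.
The cis isomer is lower by 0.24 kcal/mol.

cis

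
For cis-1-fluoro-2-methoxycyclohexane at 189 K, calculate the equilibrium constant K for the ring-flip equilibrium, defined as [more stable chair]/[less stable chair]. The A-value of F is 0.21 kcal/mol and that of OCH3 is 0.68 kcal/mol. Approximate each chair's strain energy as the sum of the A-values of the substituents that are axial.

K ≈ 3.50

C1 and C2 have opposite parity, so for the cis isomer the two substituents are one axial and one equatorial in each chair.
Chair I (fluoro axial, methoxy equatorial): E = 0.21 kcal/mol; chair II (fluoro equatorial, methoxy axial): E = 0.68 kcal/mol.
ΔG = 0.47 kcal/mol between the two chairs.
K = exp(ΔG/RT) with R = 1.987×10⁻³ kcal mol⁻¹ K⁻¹ and T = 189 K gives K ≈ 3.5.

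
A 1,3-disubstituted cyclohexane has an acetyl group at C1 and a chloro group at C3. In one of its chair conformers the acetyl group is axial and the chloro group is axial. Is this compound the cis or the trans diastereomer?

cis

C1 and C3 have the same parity, so their axial bonds point in the same direction.
With same-parity carbons, two substituents on the same face are both axial or both equatorial; opposite faces give one of each.
Here the groups are axial/axial → same face → cis.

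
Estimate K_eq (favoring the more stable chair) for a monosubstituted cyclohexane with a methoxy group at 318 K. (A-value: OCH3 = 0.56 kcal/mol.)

K ≈ 2.43

One chair has the methoxy group axial (E = 0.56 kcal/mol) and the other has it equatorial (E = 0).
ΔG = 0.56 kcal/mol between the two chairs.
K = exp(ΔG/RT) with R = 1.987×10⁻³ kcal mol⁻¹ K⁻¹ and T = 318 K gives K ≈ 2.43.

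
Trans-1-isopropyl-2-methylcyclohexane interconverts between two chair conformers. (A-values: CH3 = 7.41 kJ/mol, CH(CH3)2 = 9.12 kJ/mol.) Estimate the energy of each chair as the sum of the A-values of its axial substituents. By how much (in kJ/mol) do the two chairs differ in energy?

16.53 kJ/mol

C1 and C2 have opposite parity, so for the trans isomer the two substituents are e,e in one chair and a,a in the other.
Chair I (methyl axial, isopropyl axial): E = 16.53 kJ/mol.
Chair II (methyl equatorial, isopropyl equatorial): E = 0.00 kJ/mol.
ΔE = 16.53 − 0.00 = 16.53 kJ/mol; chair II is more stable.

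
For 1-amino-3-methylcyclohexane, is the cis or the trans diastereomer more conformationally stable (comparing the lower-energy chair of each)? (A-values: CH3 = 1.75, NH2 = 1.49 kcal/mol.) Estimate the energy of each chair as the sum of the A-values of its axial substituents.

At 1,3 positions (parity same): cis → (e,e or a,a); trans → (a,e or e,a).
Best chair for cis: E = 0.00 kcal/mol; best chair for trans: E = 1.49 kcal/mol.
The cis isomer is lower by 1.49 kcal/mol.

cis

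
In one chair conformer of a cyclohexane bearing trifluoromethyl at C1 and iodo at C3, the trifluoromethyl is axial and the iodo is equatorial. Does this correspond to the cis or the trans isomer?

trans

C1 and C3 have the same parity, so their axial bonds point in the same direction.
With same-parity carbons, two substituents on the same face are both axial or both equatorial; opposite faces give one of each.
Here the groups are axial/equatorial → opposite face → trans.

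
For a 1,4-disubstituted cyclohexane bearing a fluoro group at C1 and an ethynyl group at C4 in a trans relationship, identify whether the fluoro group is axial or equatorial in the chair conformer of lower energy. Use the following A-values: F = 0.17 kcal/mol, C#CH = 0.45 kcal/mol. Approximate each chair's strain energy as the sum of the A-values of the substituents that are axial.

equatorial

C1 and C4 have opposite parity, so for the trans isomer the two substituents are e,e in one chair and a,a in the other.
Chair I (fluoro axial, ethynyl axial): E = 0.62 kcal/mol.
Chair II (fluoro equatorial, ethynyl equatorial): E = 0.00 kcal/mol.
Chair II is the more stable (lower-energy) conformer, and in that chair the fluoro group is equatorial.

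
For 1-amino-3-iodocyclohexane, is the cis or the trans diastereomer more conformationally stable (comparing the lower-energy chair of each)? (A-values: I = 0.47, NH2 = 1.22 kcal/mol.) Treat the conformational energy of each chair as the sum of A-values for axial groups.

At 1,3 positions (parity same): cis → (e,e or a,a); trans → (a,e or e,a).
Best chair for cis: E = 0.00 kcal/mol; best chair for trans: E = 0.47 kcal/mol.
The cis isomer is lower by 0.47 kcal/mol.

cis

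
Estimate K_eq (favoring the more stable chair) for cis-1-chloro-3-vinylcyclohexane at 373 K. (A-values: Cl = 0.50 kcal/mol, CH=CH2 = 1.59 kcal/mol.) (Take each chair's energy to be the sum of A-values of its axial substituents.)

K ≈ 16.8

C1 and C3 have the same parity, so for the cis isomer the two substituents are e,e in one chair and a,a in the other.
Chair I (chloro axial, vinyl axial): E = 2.09 kcal/mol; chair II (chloro equatorial, vinyl equatorial): E = 0.00 kcal/mol.
ΔG = 2.09 kcal/mol between the two chairs.
K = exp(ΔG/RT) with R = 1.987×10⁻³ kcal mol⁻¹ K⁻¹ and T = 373 K gives K ≈ 16.8.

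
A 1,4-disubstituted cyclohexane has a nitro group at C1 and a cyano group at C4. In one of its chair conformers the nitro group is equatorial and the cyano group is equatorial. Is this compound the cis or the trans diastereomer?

C1 and C4 have opposite parity, so their axial bonds point in opposite directions.
With opposite-parity carbons, two substituents on the same face are one axial and one equatorial; opposite faces give both axial or both equatorial.
Here the groups are equatorial/equatorial → opposite face → trans.

trans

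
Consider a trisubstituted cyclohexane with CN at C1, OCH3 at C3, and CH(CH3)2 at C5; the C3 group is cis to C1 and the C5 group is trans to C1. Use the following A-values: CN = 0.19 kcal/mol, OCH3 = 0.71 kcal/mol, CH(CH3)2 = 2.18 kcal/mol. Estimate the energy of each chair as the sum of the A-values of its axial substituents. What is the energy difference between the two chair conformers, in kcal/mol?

Chair I (cyano axial, methoxy axial, isopropyl equatorial): E = 0.90 kcal/mol.
Chair II (cyano equatorial, methoxy equatorial, isopropyl axial): E = 2.18 kcal/mol.
ΔE = 2.18 − 0.90 = 1.28 kcal/mol; chair I is more stable.

1.28 kcal/mol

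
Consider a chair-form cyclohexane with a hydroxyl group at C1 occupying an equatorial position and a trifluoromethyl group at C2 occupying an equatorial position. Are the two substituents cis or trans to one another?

trans

C1 and C2 have opposite parity, so their axial bonds point in opposite directions.
With opposite-parity carbons, two substituents on the same face are one axial and one equatorial; opposite faces give both axial or both equatorial.
Here the groups are equatorial/equatorial → opposite face → trans.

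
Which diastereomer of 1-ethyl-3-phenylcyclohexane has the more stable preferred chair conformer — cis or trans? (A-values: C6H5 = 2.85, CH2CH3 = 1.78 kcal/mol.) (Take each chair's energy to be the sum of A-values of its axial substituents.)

cis

At 1,3 positions (parity same): cis → (e,e or a,a); trans → (a,e or e,a).
Best chair for cis: E = 0.00 kcal/mol; best chair for trans: E = 1.78 kcal/mol.
The cis isomer is lower by 1.78 kcal/mol.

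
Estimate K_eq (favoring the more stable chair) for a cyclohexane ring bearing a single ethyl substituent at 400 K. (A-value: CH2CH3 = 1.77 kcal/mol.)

One chair has the ethyl group axial (E = 1.77 kcal/mol) and the other has it equatorial (E = 0).
ΔG = 1.77 kcal/mol between the two chairs.
K = exp(ΔG/RT) with R = 1.987×10⁻³ kcal mol⁻¹ K⁻¹ and T = 400 K gives K ≈ 9.27.

K ≈ 9.27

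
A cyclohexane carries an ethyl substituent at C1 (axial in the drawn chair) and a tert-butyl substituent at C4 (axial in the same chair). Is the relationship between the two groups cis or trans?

trans

C1 and C4 have opposite parity, so their axial bonds point in opposite directions.
With opposite-parity carbons, two substituents on the same face are one axial and one equatorial; opposite faces give both axial or both equatorial.
Here the groups are axial/axial → opposite face → trans.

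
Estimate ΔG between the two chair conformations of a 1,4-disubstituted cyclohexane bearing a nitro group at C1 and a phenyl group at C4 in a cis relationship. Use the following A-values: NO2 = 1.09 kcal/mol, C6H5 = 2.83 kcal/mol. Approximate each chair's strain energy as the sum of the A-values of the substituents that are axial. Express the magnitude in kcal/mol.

C1 and C4 have opposite parity, so for the cis isomer the two substituents are one axial and one equatorial in each chair.
Chair I (nitro axial, phenyl equatorial): E = 1.09 kcal/mol.
Chair II (nitro equatorial, phenyl axial): E = 2.83 kcal/mol.
ΔE = 2.83 − 1.09 = 1.74 kcal/mol; chair I is more stable.

1.74 kcal/mol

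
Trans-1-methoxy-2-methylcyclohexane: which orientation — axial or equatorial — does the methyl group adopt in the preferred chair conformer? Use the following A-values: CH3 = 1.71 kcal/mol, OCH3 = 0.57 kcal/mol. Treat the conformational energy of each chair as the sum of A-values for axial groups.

C1 and C2 have opposite parity, so for the trans isomer the two substituents are e,e in one chair and a,a in the other.
Chair I (methyl axial, methoxy axial): E = 2.28 kcal/mol.
Chair II (methyl equatorial, methoxy equatorial): E = 0.00 kcal/mol.
Chair II is the more stable (lower-energy) conformer, and in that chair the methyl group is equatorial.

equatorial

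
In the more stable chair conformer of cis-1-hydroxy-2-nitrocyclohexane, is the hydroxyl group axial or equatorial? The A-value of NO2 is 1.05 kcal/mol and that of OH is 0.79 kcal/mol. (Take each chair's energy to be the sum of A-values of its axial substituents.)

C1 and C2 have opposite parity, so for the cis isomer the two substituents are one axial and one equatorial in each chair.
Chair I (nitro axial, hydroxyl equatorial): E = 1.05 kcal/mol.
Chair II (nitro equatorial, hydroxyl axial): E = 0.79 kcal/mol.
Chair II is the more stable (lower-energy) conformer, and in that chair the hydroxyl group is axial.

axial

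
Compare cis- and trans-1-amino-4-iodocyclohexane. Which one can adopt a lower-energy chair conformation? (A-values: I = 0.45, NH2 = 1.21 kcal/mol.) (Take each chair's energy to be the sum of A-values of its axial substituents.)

At 1,4 positions (parity opposite): cis → (a,e or e,a); trans → (e,e or a,a).
Best chair for cis: E = 0.45 kcal/mol; best chair for trans: E = 0.00 kcal/mol.
The trans isomer is lower by 0.45 kcal/mol.

trans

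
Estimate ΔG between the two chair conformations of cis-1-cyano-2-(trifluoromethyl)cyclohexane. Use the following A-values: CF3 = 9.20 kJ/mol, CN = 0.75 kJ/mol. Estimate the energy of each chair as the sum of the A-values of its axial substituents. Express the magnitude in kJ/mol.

8.45 kJ/mol

C1 and C2 have opposite parity, so for the cis isomer the two substituents are one axial and one equatorial in each chair.
Chair I (trifluoromethyl axial, cyano equatorial): E = 9.20 kJ/mol.
Chair II (trifluoromethyl equatorial, cyano axial): E = 0.75 kJ/mol.
ΔE = 9.20 − 0.75 = 8.45 kJ/mol; chair II is more stable.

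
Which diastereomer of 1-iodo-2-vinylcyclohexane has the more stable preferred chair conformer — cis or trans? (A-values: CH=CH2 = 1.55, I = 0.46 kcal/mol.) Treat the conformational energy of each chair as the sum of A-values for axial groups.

At 1,2 positions (parity opposite): cis → (a,e or e,a); trans → (e,e or a,a).
Best chair for cis: E = 0.46 kcal/mol; best chair for trans: E = 0.00 kcal/mol.
The trans isomer is lower by 0.46 kcal/mol.

trans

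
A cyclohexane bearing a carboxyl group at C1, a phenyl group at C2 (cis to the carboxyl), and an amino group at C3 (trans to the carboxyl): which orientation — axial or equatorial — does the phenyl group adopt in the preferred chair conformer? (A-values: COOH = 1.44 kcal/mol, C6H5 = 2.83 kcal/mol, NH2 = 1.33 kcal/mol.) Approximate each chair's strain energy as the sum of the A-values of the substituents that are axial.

equatorial

Chair I (carboxyl axial, phenyl equatorial, amino equatorial): E = 1.44 kcal/mol.
Chair II (carboxyl equatorial, phenyl axial, amino axial): E = 4.16 kcal/mol.
Chair I is the more stable (lower-energy) conformer, and in that chair the phenyl group is equatorial.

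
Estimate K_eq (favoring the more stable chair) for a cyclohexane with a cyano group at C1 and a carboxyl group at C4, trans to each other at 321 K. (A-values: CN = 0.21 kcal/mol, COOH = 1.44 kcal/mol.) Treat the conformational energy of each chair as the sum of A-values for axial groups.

C1 and C4 have opposite parity, so for the trans isomer the two substituents are e,e in one chair and a,a in the other.
Chair I (cyano axial, carboxyl axial): E = 1.65 kcal/mol; chair II (cyano equatorial, carboxyl equatorial): E = 0.00 kcal/mol.
ΔG = 1.65 kcal/mol between the two chairs.
K = exp(ΔG/RT) with R = 1.987×10⁻³ kcal mol⁻¹ K⁻¹ and T = 321 K gives K ≈ 13.3.

K ≈ 13.3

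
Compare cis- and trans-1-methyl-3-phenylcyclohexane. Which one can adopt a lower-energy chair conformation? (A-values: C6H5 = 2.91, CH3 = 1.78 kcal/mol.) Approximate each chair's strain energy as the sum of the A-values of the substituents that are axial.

cis

At 1,3 positions (parity same): cis → (e,e or a,a); trans → (a,e or e,a).
Best chair for cis: E = 0.00 kcal/mol; best chair for trans: E = 1.78 kcal/mol.
The cis isomer is lower by 1.78 kcal/mol.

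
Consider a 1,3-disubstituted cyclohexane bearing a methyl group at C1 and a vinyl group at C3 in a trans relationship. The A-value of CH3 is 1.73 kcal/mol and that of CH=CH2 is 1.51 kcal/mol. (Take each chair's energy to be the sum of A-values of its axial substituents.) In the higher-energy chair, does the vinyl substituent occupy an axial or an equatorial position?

C1 and C3 have the same parity, so for the trans isomer the two substituents are one axial and one equatorial in each chair.
Chair I (methyl axial, vinyl equatorial): E = 1.73 kcal/mol.
Chair II (methyl equatorial, vinyl axial): E = 1.51 kcal/mol.
Chair I is the less stable (higher-energy) conformer, and in that chair the vinyl group is equatorial.

equatorial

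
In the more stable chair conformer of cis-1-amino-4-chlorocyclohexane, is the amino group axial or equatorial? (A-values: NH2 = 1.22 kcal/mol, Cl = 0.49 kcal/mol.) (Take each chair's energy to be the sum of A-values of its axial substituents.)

C1 and C4 have opposite parity, so for the cis isomer the two substituents are one axial and one equatorial in each chair.
Chair I (amino axial, chloro equatorial): E = 1.22 kcal/mol.
Chair II (amino equatorial, chloro axial): E = 0.49 kcal/mol.
Chair II is the more stable (lower-energy) conformer, and in that chair the amino group is equatorial.

equatorial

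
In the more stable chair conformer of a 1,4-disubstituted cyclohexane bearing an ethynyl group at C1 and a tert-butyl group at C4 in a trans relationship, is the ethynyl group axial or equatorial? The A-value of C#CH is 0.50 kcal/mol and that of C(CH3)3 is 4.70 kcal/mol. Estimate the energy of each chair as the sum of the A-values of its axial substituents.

C1 and C4 have opposite parity, so for the trans isomer the two substituents are e,e in one chair and a,a in the other.
Chair I (ethynyl axial, tert-butyl axial): E = 5.20 kcal/mol.
Chair II (ethynyl equatorial, tert-butyl equatorial): E = 0.00 kcal/mol.
Chair II is the more stable (lower-energy) conformer, and in that chair the ethynyl group is equatorial.

equatorial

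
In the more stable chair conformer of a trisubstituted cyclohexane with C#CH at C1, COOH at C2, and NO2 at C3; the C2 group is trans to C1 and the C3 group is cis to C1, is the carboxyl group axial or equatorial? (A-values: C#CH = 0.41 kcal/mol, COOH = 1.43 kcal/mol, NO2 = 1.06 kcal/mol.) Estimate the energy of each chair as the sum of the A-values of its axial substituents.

equatorial

Chair I (ethynyl axial, carboxyl axial, nitro axial): E = 2.90 kcal/mol.
Chair II (ethynyl equatorial, carboxyl equatorial, nitro equatorial): E = 0.00 kcal/mol.
Chair II is the more stable (lower-energy) conformer, and in that chair the carboxyl group is equatorial.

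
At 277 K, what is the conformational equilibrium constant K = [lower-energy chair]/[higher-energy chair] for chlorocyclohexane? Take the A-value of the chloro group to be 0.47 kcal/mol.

One chair has the chloro group axial (E = 0.47 kcal/mol) and the other has it equatorial (E = 0).
ΔG = 0.47 kcal/mol between the two chairs.
K = exp(ΔG/RT) with R = 1.987×10⁻³ kcal mol⁻¹ K⁻¹ and T = 277 K gives K ≈ 2.35.

K ≈ 2.35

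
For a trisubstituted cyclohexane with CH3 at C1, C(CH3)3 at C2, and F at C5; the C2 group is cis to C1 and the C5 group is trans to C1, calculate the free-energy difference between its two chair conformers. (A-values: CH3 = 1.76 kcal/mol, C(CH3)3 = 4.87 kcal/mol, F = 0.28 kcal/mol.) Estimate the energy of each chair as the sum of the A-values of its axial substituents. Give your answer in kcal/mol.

Chair I (methyl axial, tert-butyl equatorial, fluoro equatorial): E = 1.76 kcal/mol.
Chair II (methyl equatorial, tert-butyl axial, fluoro axial): E = 5.15 kcal/mol.
ΔE = 5.15 − 1.76 = 3.39 kcal/mol; chair I is more stable.

3.39 kcal/mol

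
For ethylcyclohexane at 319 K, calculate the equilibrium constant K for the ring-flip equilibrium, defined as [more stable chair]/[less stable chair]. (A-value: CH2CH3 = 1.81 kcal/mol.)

One chair has the ethyl group axial (E = 1.81 kcal/mol) and the other has it equatorial (E = 0).
ΔG = 1.81 kcal/mol between the two chairs.
K = exp(ΔG/RT) with R = 1.987×10⁻³ kcal mol⁻¹ K⁻¹ and T = 319 K gives K ≈ 17.4.

K ≈ 17.4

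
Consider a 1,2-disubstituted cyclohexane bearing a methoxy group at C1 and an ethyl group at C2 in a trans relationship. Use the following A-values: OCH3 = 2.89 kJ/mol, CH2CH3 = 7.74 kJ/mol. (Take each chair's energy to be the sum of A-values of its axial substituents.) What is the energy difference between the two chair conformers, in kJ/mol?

C1 and C2 have opposite parity, so for the trans isomer the two substituents are e,e in one chair and a,a in the other.
Chair I (methoxy axial, ethyl axial): E = 10.63 kJ/mol.
Chair II (methoxy equatorial, ethyl equatorial): E = 0.00 kJ/mol.
ΔE = 10.63 − 0.00 = 10.63 kJ/mol; chair II is more stable.

10.63 kJ/mol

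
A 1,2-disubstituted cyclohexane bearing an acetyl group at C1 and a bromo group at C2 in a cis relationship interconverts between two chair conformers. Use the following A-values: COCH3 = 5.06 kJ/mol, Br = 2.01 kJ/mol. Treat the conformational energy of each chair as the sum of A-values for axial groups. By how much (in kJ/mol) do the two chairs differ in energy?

3.05 kJ/mol

C1 and C2 have opposite parity, so for the cis isomer the two substituents are one axial and one equatorial in each chair.
Chair I (acetyl axial, bromo equatorial): E = 5.06 kJ/mol.
Chair II (acetyl equatorial, bromo axial): E = 2.01 kJ/mol.
ΔE = 5.06 − 2.01 = 3.05 kJ/mol; chair II is more stable.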